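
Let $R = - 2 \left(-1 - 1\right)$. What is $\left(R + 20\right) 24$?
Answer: $576$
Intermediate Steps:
$R = 4$ ($R = \left(-2\right) \left(-2\right) = 4$)
$\left(R + 20\right) 24 = \left(4 + 20\right) 24 = 24 \cdot 24 = 576$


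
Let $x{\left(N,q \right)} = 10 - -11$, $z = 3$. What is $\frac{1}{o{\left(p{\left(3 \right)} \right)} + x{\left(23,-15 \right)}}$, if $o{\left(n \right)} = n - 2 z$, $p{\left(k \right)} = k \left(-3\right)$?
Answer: $\frac{1}{6} \approx 0.16667$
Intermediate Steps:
$p{\left(k \right)} = - 3 k$
$o{\left(n \right)} = -6 + n$ ($o{\left(n \right)} = n - 6 = -6 + n$)
$x{\left(N,q \right)} = 21$ ($x{\left(N,q \right)} = 10 + 11 = 21$)
$\frac{1}{o{\left(p{\left(3 \right)} \right)} + x{\left(23,-15 \right)}} = \frac{1}{\left(-6 - 9\right) + 21} = \frac{1}{-15 + 21} = \frac{1}{6}$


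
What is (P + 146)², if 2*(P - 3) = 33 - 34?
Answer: 88209/4 ≈ 22052.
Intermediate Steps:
P = 5/2 (P = 3 + (33 - 34)/2 = 3 + (½)*(-1) = 3 - ½ = 5/2 ≈ 2.5000)
(P + 146)² = (5/2 + 146)² = (297/2)² = 88209/4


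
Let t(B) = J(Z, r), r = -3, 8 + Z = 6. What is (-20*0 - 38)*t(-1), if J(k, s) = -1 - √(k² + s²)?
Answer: 38 + 38*√13 ≈ 175.01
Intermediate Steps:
Z = -2 (Z = -8 + 6 = -2)
t(B) = -1 - √13 (t(B) = -1 - √((-2)² + (-3)²) = -1 - √(4 + 9) = -1 - √13)
(-20*0 - 38)*t(-1) = (-20*0 - 38)*(-1 - √13) = (0 - 38)*(-1 - √13) = -38*(-1 - √13) = 38 + 38*√13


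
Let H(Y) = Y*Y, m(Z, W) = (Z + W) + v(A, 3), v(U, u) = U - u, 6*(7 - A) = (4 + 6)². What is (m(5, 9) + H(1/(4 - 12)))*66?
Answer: 2849/32 ≈ 89.031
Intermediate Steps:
A = -29/3 (A = 7 - (4 + 6)²/6 = 7 - ⅙*10² = 7 - ⅙*100 = 7 - 50/3 = -29/3 ≈ -9.6667)
m(Z, W) = -38/3 + W + Z (m(Z, W) = (Z + W) + (-29/3 - 1*3) = (W + Z) + (-29/3 - 3) = (W + Z) - 38/3 = -38/3 + W + Z)
H(Y) = Y²
(m(5, 9) + H(1/(4 - 12)))*66 = ((-38/3 + 9 + 5) + (1/(4 - 12))²)*66 = (4/3 + (1/(-8))²)*66 = (4/3 + (-⅛)²)*66 = (4/3 + 1/64)*66 = (259/192)*66 = 2849/32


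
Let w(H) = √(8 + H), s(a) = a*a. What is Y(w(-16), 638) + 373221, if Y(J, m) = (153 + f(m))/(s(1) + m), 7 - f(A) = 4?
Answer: 79496125/213 ≈ 3.7322e+5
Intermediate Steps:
s(a) = a²
f(A) = 3 (f(A) = 7 - 1*4 = 7 - 4 = 3)
Y(J, m) = 156/(1 + m) (Y(J, m) = (153 + 3)/(1² + m) = 156/(1 + m))
Y(w(-16), 638) + 373221 = 156/(1 + 638) + 373221 = 156/639 + 373221 = 156*(1/639) + 373221 = 52/213 + 373221 = 79496125/213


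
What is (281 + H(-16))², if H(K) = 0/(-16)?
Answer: 78961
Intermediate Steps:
H(K) = 0 (H(K) = 0*(-1/16) = 0)
(281 + H(-16))² = (281 + 0)² = 281² = 78961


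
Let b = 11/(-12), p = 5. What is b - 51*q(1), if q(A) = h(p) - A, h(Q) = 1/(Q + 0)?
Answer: 2393/60 ≈ 39.883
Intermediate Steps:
h(Q) = 1/Q
q(A) = ⅕ - A (q(A) = 1/5 - A = ⅕ - A)
b = -11/12 (b = 11*(-1/12) = -11/12 ≈ -0.91667)
b - 51*q(1) = -11/12 - 51*(⅕ - 1*1) = -11/12 - 51*(⅕ - 1) = -11/12 - 51*(-⅘) = -11/12 + 204/5 = 2393/60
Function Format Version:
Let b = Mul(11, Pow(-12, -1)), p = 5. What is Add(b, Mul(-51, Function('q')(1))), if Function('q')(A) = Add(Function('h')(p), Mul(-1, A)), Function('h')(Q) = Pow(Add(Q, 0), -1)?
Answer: Rational(2393, 60) ≈ 39.883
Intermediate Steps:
Function('h')(Q) = Pow(Q, -1)
Function('q')(A) = Add(Rational(1, 5), Mul(-1, A)) (Function('q')(A) = Add(Pow(5, -1), Mul(-1, A)) = Add(Rational(1, 5), Mul(-1, A)))
b = Rational(-11, 12) (b = Mul(11, Rational(-1, 12)) = Rational(-11, 12) ≈ -0.91667)
Add(b, Mul(-51, Function('q')(1))) = Add(Rational(-11, 12), Mul(-51, Add(Rational(1, 5), Mul(-1, 1)))) = Add(Rational(-11, 12), Mul(-51, Add(Rational(1, 5), -1))) = Add(Rational(-11, 12), Mul(-51, Rational(-4, 5))) = Add(Rational(-11, 12), Rational(204, 5)) = Rational(2393, 60)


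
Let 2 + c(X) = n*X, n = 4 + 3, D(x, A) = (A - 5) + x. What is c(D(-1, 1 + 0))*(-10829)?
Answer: 400673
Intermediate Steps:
D(x, A) = -5 + A + x (D(x, A) = (-5 + A) + x = -5 + A + x)
n = 7
c(X) = -2 + 7*X
c(D(-1, 1 + 0))*(-10829) = (-2 + 7*(-5 + (1 + 0) - 1))*(-10829) = (-2 + 7*(-5 + 1 - 1))*(-10829) = (-2 + 7*(-5))*(-10829) = (-2 - 35)*(-10829) = -37*(-10829) = 400673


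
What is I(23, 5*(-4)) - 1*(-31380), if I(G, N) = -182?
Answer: 31198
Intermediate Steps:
I(23, 5*(-4)) - 1*(-31380) = -182 - 1*(-31380) = -182 + 31380 = 31198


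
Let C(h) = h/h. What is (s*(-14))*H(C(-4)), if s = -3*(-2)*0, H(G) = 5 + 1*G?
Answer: 0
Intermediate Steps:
C(h) = 1
H(G) = 5 + G
s = 0 (s = 6*0 = 0)
(s*(-14))*H(C(-4)) = (0*(-14))*(5 + 1) = 0*6 = 0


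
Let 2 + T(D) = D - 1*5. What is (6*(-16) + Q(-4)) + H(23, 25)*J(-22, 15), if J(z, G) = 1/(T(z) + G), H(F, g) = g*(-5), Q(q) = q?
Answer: -1275/14 ≈ -91.071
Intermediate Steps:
T(D) = -7 + D (T(D) = -2 + (D - 1*5) = -2 + (D - 5) = -2 + (-5 + D) = -7 + D)
H(F, g) = -5*g
J(z, G) = 1/(-7 + G + z) (J(z, G) = 1/((-7 + z) + G) = 1/(-7 + G + z))
(6*(-16) + Q(-4)) + H(23, 25)*J(-22, 15) = (6*(-16) - 4) + (-5*25)/(-7 + 15 - 22) = (-96 - 4) - 125/(-14) = -100 - 125*(-1/14) = -100 + 125/14 = -1275/14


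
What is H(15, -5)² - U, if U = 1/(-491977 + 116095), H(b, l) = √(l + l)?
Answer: -3758819/375882 ≈ -10.000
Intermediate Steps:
H(b, l) = √2*√l (H(b, l) = √(2*l) = √2*√l)
U = -1/375882 (U = 1/(-375882) = -1/375882 ≈ -2.6604e-6)
H(15, -5)² - U = (√2*√(-5))² - 1*(-1/375882) = (√2*(I*√5))² + 1/375882 = (I*√10)² + 1/375882 = -10 + 1/375882 = -3758819/375882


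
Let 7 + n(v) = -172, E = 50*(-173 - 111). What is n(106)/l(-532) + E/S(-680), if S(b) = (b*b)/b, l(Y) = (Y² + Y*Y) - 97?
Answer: 200909562/9621167 ≈ 20.882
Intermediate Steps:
l(Y) = -97 + 2*Y² (l(Y) = (Y² + Y²) - 97 = 2*Y² - 97 = -97 + 2*Y²)
S(b) = b (S(b) = b²/b = b)
E = -14200 (E = 50*(-284) = -14200)
n(v) = -179 (n(v) = -7 - 172 = -179)
n(106)/l(-532) + E/S(-680) = -179/(-97 + 2*(-532)²) - 14200/(-680) = -179/(-97 + 2*283024) - 14200*(-1/680) = -179/(-97 + 566048) + 355/17 = -179/565951 + 355/17 = 200909562/9621167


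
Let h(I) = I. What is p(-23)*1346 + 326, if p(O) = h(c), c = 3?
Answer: 4364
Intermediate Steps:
p(O) = 3
p(-23)*1346 + 326 = 3*1346 + 326 = 4038 + 326 = 4364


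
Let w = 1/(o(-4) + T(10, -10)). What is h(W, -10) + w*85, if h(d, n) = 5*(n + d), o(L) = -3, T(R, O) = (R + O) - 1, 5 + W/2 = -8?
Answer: -805/4 ≈ -201.25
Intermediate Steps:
W = -26 (W = -10 + 2*(-8) = -10 - 16 = -26)
T(R, O) = -1 + O + R (T(R, O) = (O + R) - 1 = -1 + O + R)
h(d, n) = 5*d + 5*n (h(d, n) = 5*(d + n) = 5*d + 5*n)
w = -1/4 (w = 1/(-3 + (-1 - 10 + 10)) = 1/(-3 - 1) = 1/(-4) = -1/4 ≈ -0.25000)
h(W, -10) + w*85 = (5*(-26) + 5*(-10)) - 1/4*85 = (-130 - 50) - 85/4 = -180 - 85/4 = -805/4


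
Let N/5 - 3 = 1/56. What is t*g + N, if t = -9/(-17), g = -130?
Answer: -51155/952 ≈ -53.734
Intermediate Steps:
N = 845/56 (N = 15 + 5/56 = 845/56 ≈ 15.089)
t = 9/17 (t = -9*(-1/17) = 9/17 ≈ 0.52941)
t*g + N = (9/17)*(-130) + 845/56 = -1170/17 + 845/56 = -51155/952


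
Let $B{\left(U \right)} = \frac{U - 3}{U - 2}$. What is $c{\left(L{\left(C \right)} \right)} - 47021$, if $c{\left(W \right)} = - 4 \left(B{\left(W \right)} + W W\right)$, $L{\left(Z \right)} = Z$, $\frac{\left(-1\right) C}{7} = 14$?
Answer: $- \frac{2136026}{25} \approx -85441.0$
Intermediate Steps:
$C = -98$ ($C = \left(-7\right) 14 = -98$)
$B{\left(U \right)} = \frac{-3 + U}{-2 + U}$
$c{\left(W \right)} = - 4 W^{2} - \frac{4 \left(-3 + W\right)}{-2 + W}$ ($c{\left(W \right)} = - 4 \left(\frac{-3 + W}{-2 + W} + W W\right) = - 4 \left(\frac{-3 + W}{-2 + W} + W^{2}\right) = - 4 \left(W^{2} + \frac{-3 + W}{-2 + W}\right) = - 4 W^{2} - \frac{4 \left(-3 + W\right)}{-2 + W}$)
$c{\left(L{\left(C \right)} \right)} - 47021 = \frac{4 \left(3 - -98 + \left(-98\right)^{2} \left(2 - -98\right)\right)}{-2 - 98} - 47021 = \frac{4 \left(3 + 98 + 9604 \left(2 + 98\right)\right)}{-100} - 47021 = 4 \left(- \frac{1}{100}\right) \left(3 + 98 + 9604 \cdot 100\right) - 47021 = 4 \left(- \frac{1}{100}\right) \left(3 + 98 + 960400\right) - 47021 = 4 \left(- \frac{1}{100}\right) 960501 - 47021 = - \frac{960501}{25} - 47021 = - \frac{2136026}{25}$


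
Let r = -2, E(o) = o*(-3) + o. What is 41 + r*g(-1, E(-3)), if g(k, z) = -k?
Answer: 39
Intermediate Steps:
E(o) = -2*o (E(o) = -3*o + o = -2*o)
41 + r*g(-1, E(-3)) = 41 - (-2)*(-1) = 41 - 2*1 = 41 - 2 = 39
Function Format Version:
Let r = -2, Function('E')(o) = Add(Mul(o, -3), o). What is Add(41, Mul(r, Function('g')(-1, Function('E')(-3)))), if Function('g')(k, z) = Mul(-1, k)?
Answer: 39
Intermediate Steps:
Function('E')(o) = Mul(-2, o) (Function('E')(o) = Add(Mul(-3, o), o) = Mul(-2, o))
Add(41, Mul(r, Function('g')(-1, Function('E')(-3)))) = Add(41, Mul(-2, Mul(-1, -1))) = Add(41, Mul(-2, 1)) = Add(41, -2) = 39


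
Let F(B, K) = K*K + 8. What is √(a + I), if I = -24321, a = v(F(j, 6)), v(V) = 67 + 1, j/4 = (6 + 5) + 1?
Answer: I*√24253 ≈ 155.73*I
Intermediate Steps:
j = 48 (j = 4*((6 + 5) + 1) = 4*(11 + 1) = 4*12 = 48)
F(B, K) = 8 + K² (F(B, K) = K² + 8 = 8 + K²)
v(V) = 68
a = 68
√(a + I) = √(68 - 24321) = √(-24253) = I*√24253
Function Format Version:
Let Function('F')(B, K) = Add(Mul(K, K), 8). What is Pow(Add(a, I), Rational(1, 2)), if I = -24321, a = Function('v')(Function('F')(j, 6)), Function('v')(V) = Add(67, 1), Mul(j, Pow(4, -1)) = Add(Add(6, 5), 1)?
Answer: Mul(I, Pow(24253, Rational(1, 2))) ≈ Mul(155.73, I)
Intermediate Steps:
j = 48 (j = Mul(4, Add(Add(6, 5), 1)) = Mul(4, Add(11, 1)) = Mul(4, 12) = 48)
Function('F')(B, K) = Add(8, Pow(K, 2)) (Function('F')(B, K) = Add(Pow(K, 2), 8) = Add(8, Pow(K, 2)))
Function('v')(V) = 68
a = 68
Pow(Add(a, I), Rational(1, 2)) = Pow(Add(68, -24321), Rational(1, 2)) = Pow(-24253, Rational(1, 2)) = Mul(I, Pow(24253, Rational(1, 2)))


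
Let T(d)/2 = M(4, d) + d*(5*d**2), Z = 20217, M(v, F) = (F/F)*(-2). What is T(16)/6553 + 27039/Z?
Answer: 335064673/44160667 ≈ 7.5874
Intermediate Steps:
M(v, F) = -2 (M(v, F) = 1*(-2) = -2)
T(d) = -4 + 10*d**3 (T(d) = 2*(-2 + d*(5*d**2)) = 2*(-2 + 5*d**3) = -4 + 10*d**3)
T(16)/6553 + 27039/Z = (-4 + 10*16**3)/6553 + 27039/20217 = (-4 + 10*4096)*(1/6553) + 27039*(1/20217) = (-4 + 40960)*(1/6553) + 9013/6739 = 40956*(1/6553) + 9013/6739 = 40956/6553 + 9013/6739 = 335064673/44160667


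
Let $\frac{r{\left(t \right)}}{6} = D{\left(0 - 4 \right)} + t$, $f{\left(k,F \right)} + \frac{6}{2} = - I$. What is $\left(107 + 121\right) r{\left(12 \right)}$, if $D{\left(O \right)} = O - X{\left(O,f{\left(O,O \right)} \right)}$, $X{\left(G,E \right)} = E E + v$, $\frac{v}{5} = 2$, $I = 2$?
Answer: $-36936$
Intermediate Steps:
$f{\left(k,F \right)} = -5$ ($f{\left(k,F \right)} = -3 - 2 = -5$)
$v = 10$ ($v = 5 \cdot 2 = 10$)
$X{\left(G,E \right)} = 10 + E^{2}$ ($X{\left(G,E \right)} = E E + 10 = E^{2} + 10 = 10 + E^{2}$)
$D{\left(O \right)} = -35 + O$ ($D{\left(O \right)} = O - \left(10 + \left(-5\right)^{2}\right) = O - \left(10 + 25\right) = O - 35 = -35 + O$)
$r{\left(t \right)} = -234 + 6 t$ ($r{\left(t \right)} = 6 \left(\left(-35 + \left(0 - 4\right)\right) + t\right) = 6 \left(\left(-35 - 4\right) + t\right) = 6 \left(-39 + t\right) = -234 + 6 t$)
$\left(107 + 121\right) r{\left(12 \right)} = \left(107 + 121\right) \left(-234 + 6 \cdot 12\right) = 228 \left(-234 + 72\right) = 228 \left(-162\right) = -36936$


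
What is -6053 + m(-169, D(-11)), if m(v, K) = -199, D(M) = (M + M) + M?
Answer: -6252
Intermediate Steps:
D(M) = 3*M (D(M) = 2*M + M = 3*M)
-6053 + m(-169, D(-11)) = -6053 - 199 = -6252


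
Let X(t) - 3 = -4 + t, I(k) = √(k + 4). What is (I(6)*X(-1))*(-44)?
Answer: 88*√10 ≈ 278.28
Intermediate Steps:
I(k) = √(4 + k)
X(t) = -1 + t (X(t) = 3 + (-4 + t) = -1 + t)
(I(6)*X(-1))*(-44) = (√(4 + 6)*(-1 - 1))*(-44) = (√10*(-2))*(-44) = -2*√10*(-44) = 88*√10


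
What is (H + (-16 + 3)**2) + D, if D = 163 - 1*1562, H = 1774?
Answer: 544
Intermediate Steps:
D = -1399 (D = 163 - 1562 = -1399)
(H + (-16 + 3)**2) + D = (1774 + (-16 + 3)**2) - 1399 = (1774 + (-13)**2) - 1399 = (1774 + 169) - 1399 = 1943 - 1399 = 544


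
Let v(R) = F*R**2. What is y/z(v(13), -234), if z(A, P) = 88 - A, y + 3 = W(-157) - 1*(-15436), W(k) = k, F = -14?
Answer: 2546/409 ≈ 6.2249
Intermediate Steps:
v(R) = -14*R**2
y = 15276 (y = -3 + (-157 - 1*(-15436)) = -3 + (-157 + 15436) = -3 + 15279 = 15276)
y/z(v(13), -234) = 15276/(88 - (-14)*13**2) = 15276/(88 - (-14)*169) = 15276/(88 - 1*(-2366)) = 15276/(88 + 2366) = 15276/2454 = 15276*(1/2454) = 2546/409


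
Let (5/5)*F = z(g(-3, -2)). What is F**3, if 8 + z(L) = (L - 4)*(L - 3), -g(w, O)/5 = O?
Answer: 39304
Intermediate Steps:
g(w, O) = -5*O
z(L) = -8 + (-4 + L)*(-3 + L) (z(L) = -8 + (L - 4)*(L - 3) = -8 + (-4 + L)*(-3 + L))
F = 34 (F = 4 + (-5*(-2))**2 - (-35)*(-2) = 4 + 10**2 - 7*10 = 4 + 100 - 70 = 34)
F**3 = 34**3 = 39304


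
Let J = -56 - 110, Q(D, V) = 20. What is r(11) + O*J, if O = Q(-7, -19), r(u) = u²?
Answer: -3199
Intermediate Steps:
J = -166
O = 20
r(11) + O*J = 11² + 20*(-166) = 121 - 3320 = -3199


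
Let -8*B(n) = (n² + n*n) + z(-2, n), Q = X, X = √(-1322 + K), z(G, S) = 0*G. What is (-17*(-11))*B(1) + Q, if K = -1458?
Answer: -187/4 + 2*I*√695 ≈ -46.75 + 52.726*I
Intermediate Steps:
z(G, S) = 0
X = 2*I*√695 (X = √(-1322 - 1458) = √(-2780) = 2*I*√695 ≈ 52.726*I)
Q = 2*I*√695 ≈ 52.726*I
B(n) = -n²/4 (B(n) = -((n² + n*n) + 0)/8 = -((n² + n²) + 0)/8 = -(2*n² + 0)/8 = -n²/4)
(-17*(-11))*B(1) + Q = (-17*(-11))*(-¼*1²) + 2*I*√695 = 187*(-¼*1) + 2*I*√695 = 187*(-¼) + 2*I*√695 = -187/4 + 2*I*√695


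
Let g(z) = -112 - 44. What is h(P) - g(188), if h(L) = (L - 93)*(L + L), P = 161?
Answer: 22052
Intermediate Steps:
h(L) = 2*L*(-93 + L) (h(L) = (-93 + L)*(2*L) = 2*L*(-93 + L))
g(z) = -156
h(P) - g(188) = 2*161*(-93 + 161) - 1*(-156) = 2*161*68 + 156 = 21896 + 156 = 22052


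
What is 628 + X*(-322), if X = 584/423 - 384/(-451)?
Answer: -17307308/190773 ≈ -90.722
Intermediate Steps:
X = 425816/190773 (X = 584*(1/423) - 384*(-1/451) = 584/423 + 384/451 = 425816/190773 ≈ 2.2321)
628 + X*(-322) = 628 + (425816/190773)*(-322) = 628 - 137112752/190773 = -17307308/190773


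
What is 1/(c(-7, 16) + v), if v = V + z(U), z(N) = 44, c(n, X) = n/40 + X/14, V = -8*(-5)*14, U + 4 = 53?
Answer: 280/169391 ≈ 0.0016530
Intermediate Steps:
U = 49 (U = -4 + 53 = 49)
V = 560 (V = 40*14 = 560)
c(n, X) = X/14 + n/40 (c(n, X) = n*(1/40) + X*(1/14) = n/40 + X/14 = X/14 + n/40)
v = 604 (v = 560 + 44 = 604)
1/(c(-7, 16) + v) = 1/(((1/14)*16 + (1/40)*(-7)) + 604) = 1/((8/7 - 7/40) + 604) = 1/(271/280 + 604) = 1/(169391/280) = 280/169391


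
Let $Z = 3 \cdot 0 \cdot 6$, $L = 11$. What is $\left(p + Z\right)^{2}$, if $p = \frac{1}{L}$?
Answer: $\frac{1}{121} \approx 0.0082645$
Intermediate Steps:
$Z = 0$ ($Z = 0 \cdot 6 = 0$)
$p = \frac{1}{11} \approx 0.090909$
$\left(p + Z\right)^{2} = \left(\frac{1}{11} + 0\right)^{2} = \left(\frac{1}{11}\right)^{2} = \frac{1}{121}$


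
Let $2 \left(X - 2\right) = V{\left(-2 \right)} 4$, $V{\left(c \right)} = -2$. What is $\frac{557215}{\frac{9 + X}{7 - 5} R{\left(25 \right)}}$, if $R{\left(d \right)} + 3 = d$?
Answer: $\frac{557215}{77} \approx 7236.6$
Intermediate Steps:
$R{\left(d \right)} = -3 + d$
$X = -2$ ($X = 2 + \frac{\left(-2\right) 4}{2} = 2 + \frac{1}{2} \left(-8\right) = 2 - 4 = -2$)
$\frac{557215}{\frac{9 + X}{7 - 5} R{\left(25 \right)}} = \frac{557215}{\frac{9 - 2}{7 - 5} \left(-3 + 25\right)} = \frac{557215}{\frac{7}{2} \cdot 22} = \frac{557215}{77}$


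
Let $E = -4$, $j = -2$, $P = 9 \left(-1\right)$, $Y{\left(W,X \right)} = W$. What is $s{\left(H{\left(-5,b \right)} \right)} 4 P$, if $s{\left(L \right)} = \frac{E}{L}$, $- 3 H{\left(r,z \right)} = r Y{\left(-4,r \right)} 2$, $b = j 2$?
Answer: $- \frac{54}{5} \approx -10.8$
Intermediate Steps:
$P = -9$
$b = -4$ ($b = \left(-2\right) 2 = -4$)
$H{\left(r,z \right)} = \frac{8 r}{3}$ ($H{\left(r,z \right)} = - \frac{r \left(-4\right) 2}{3} = - \frac{- 4 r 2}{3} = - \frac{\left(-8\right) r}{3} = \frac{8 r}{3}$)
$s{\left(L \right)} = - \frac{4}{L}$
$s{\left(H{\left(-5,b \right)} \right)} 4 P = - \frac{4}{\frac{8}{3} \left(-5\right)} 4 \left(-9\right) = - \frac{4}{- \frac{40}{3}} \cdot 4 \left(-9\right) = \left(-4\right) \left(- \frac{3}{40}\right) 4 \left(-9\right) = \frac{3}{10} \cdot 4 \left(-9\right) = \frac{6}{5} \left(-9\right) = - \frac{54}{5}$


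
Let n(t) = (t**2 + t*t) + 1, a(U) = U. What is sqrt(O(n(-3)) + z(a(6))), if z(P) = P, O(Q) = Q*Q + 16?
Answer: sqrt(383) ≈ 19.570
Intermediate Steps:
n(t) = 1 + 2*t**2 (n(t) = (t**2 + t**2) + 1 = 2*t**2 + 1 = 1 + 2*t**2)
O(Q) = 16 + Q**2 (O(Q) = Q**2 + 16 = 16 + Q**2)
sqrt(O(n(-3)) + z(a(6))) = sqrt((16 + (1 + 2*(-3)**2)**2) + 6) = sqrt((16 + (1 + 2*9)**2) + 6) = sqrt((16 + (1 + 18)**2) + 6) = sqrt((16 + 19**2) + 6) = sqrt((16 + 361) + 6) = sqrt(377 + 6) = sqrt(383)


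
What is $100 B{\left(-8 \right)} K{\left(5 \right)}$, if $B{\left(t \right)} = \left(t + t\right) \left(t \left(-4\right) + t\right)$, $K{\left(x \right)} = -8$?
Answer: $307200$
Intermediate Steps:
$B{\left(t \right)} = - 6 t^{2}$ ($B{\left(t \right)} = 2 t \left(- 4 t + t\right) = 2 t \left(- 3 t\right) = - 6 t^{2}$)
$100 B{\left(-8 \right)} K{\left(5 \right)} = 100 \left(- 6 \left(-8\right)^{2}\right) \left(-8\right) = 100 \left(\left(-6\right) 64\right) \left(-8\right) = 100 \left(-384\right) \left(-8\right) = \left(-38400\right) \left(-8\right) = 307200$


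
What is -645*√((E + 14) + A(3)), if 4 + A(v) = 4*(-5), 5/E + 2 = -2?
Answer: -1935*I*√5/2 ≈ -2163.4*I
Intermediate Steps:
E = -5/4 (E = 5/(-2 - 2) = 5/(-4) = 5*(-¼) = -5/4 ≈ -1.2500)
A(v) = -24 (A(v) = -4 + 4*(-5) = -4 - 20 = -24)
-645*√((E + 14) + A(3)) = -645*√((-5/4 + 14) - 24) = -645*√(51/4 - 24) = -1935*I*√5/2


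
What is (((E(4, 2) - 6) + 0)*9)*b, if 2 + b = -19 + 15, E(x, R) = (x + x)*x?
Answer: -1404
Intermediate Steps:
E(x, R) = 2*x**2 (E(x, R) = (2*x)*x = 2*x**2)
b = -6 (b = -2 + (-19 + 15) = -2 - 4 = -6)
(((E(4, 2) - 6) + 0)*9)*b = (((2*4**2 - 6) + 0)*9)*(-6) = (((2*16 - 6) + 0)*9)*(-6) = (((32 - 6) + 0)*9)*(-6) = ((26 + 0)*9)*(-6) = (26*9)*(-6) = 234*(-6) = -1404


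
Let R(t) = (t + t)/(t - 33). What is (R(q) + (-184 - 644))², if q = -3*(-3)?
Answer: 10989225/16 ≈ 6.8683e+5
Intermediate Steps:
q = 9
R(t) = 2*t/(-33 + t) (R(t) = (2*t)/(-33 + t) = 2*t/(-33 + t))
(R(q) + (-184 - 644))² = (2*9/(-33 + 9) + (-184 - 644))² = (2*9/(-24) - 828)² = (2*9*(-1/24) - 828)² = (-¾ - 828)² = (-3315/4)² = 10989225/16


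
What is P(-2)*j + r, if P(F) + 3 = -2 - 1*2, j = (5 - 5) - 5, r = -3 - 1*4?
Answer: 28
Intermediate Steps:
r = -7 (r = -3 - 4 = -7)
j = -5 (j = 0 - 5 = -5)
P(F) = -7 (P(F) = -3 + (-2 - 1*2) = -3 + (-2 - 2) = -3 - 4 = -7)
P(-2)*j + r = -7*(-5) - 7 = 35 - 7 = 28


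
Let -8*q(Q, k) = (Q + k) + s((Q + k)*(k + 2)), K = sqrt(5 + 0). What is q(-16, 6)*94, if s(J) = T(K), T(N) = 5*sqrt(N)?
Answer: 235/2 - 235*5**(1/4)/4 ≈ 29.648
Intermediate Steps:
K = sqrt(5) ≈ 2.2361
s(J) = 5*5**(1/4) (s(J) = 5*sqrt(sqrt(5)) = 5*5**(1/4))
q(Q, k) = -5*5**(1/4)/8 - Q/8 - k/8 (q(Q, k) = -((Q + k) + 5*5**(1/4))/8 = -(Q + k + 5*5**(1/4))/8 = -5*5**(1/4)/8 - Q/8 - k/8)
q(-16, 6)*94 = (-5*5**(1/4)/8 - 1/8*(-16) - 1/8*6)*94 = (-5*5**(1/4)/8 + 2 - 3/4)*94 = (5/4 - 5*5**(1/4)/8)*94 = 235/2 - 235*5**(1/4)/4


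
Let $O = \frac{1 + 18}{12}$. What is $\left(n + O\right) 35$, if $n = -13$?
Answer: $- \frac{4795}{12} \approx -399.58$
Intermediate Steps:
$O = \frac{19}{12}$ ($O = 19 \cdot \frac{1}{12} = \frac{19}{12} \approx 1.5833$)
$\left(n + O\right) 35 = \left(-13 + \frac{19}{12}\right) 35 = \left(- \frac{137}{12}\right) 35 = - \frac{4795}{12}$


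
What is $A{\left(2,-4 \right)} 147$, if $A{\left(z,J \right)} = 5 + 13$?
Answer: $2646$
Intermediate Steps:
$A{\left(z,J \right)} = 18$
$A{\left(2,-4 \right)} 147 = 18 \cdot 147 = 2646$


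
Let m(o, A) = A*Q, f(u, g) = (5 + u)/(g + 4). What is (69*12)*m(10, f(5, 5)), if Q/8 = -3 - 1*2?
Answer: -36800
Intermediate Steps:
Q = -40 (Q = 8*(-3 - 1*2) = 8*(-3 - 2) = 8*(-5) = -40)
f(u, g) = (5 + u)/(4 + g)
m(o, A) = -40*A (m(o, A) = A*(-40) = -40*A)
(69*12)*m(10, f(5, 5)) = (69*12)*(-40*(5 + 5)/(4 + 5)) = 828*(-40*10/9) = 828*(-400/9) = -36800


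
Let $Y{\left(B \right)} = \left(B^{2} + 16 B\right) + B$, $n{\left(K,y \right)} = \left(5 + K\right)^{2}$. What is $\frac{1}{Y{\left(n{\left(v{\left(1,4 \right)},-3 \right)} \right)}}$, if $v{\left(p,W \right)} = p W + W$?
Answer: $\frac{1}{31434} \approx 3.1813 \cdot 10^{-5}$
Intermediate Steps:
$v{\left(p,W \right)} = W + W p$ ($v{\left(p,W \right)} = W p + W = W + W p$)
$Y{\left(B \right)} = B^{2} + 17 B$
$\frac{1}{Y{\left(n{\left(v{\left(1,4 \right)},-3 \right)} \right)}} = \frac{1}{\left(5 + 4 \left(1 + 1\right)\right)^{2} \left(17 + \left(5 + 4 \left(1 + 1\right)\right)^{2}\right)} = \frac{1}{\left(5 + 4 \cdot 2\right)^{2} \left(17 + \left(5 + 4 \cdot 2\right)^{2}\right)} = \frac{1}{\left(5 + 8\right)^{2} \left(17 + \left(5 + 8\right)^{2}\right)} = \frac{1}{13^{2} \left(17 + 13^{2}\right)} = \frac{1}{169 \left(17 + 169\right)} = \frac{1}{169 \cdot 186} = \frac{1}{31434}$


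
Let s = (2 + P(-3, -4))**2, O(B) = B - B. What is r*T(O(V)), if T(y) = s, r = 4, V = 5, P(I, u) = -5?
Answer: 36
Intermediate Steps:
O(B) = 0
s = 9 (s = (2 - 5)**2 = (-3)**2 = 9)
T(y) = 9
r*T(O(V)) = 4*9 = 36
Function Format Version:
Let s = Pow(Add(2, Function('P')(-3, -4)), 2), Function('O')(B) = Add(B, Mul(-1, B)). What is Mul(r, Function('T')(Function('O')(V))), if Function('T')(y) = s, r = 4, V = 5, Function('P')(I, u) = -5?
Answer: 36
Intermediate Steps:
Function('O')(B) = 0
s = 9 (s = Pow(Add(2, -5), 2) = Pow(-3, 2) = 9)
Function('T')(y) = 9
Mul(r, Function('T')(Function('O')(V))) = Mul(4, 9) = 36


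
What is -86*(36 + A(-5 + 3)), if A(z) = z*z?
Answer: -3440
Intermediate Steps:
A(z) = z²
-86*(36 + A(-5 + 3)) = -86*(36 + (-5 + 3)²) = -86*(36 + (-2)²) = -86*(36 + 4) = -86*40 = -3440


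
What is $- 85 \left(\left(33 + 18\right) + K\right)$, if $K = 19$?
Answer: $-5950$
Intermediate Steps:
$- 85 \left(\left(33 + 18\right) + K\right) = - 85 \left(\left(33 + 18\right) + 19\right) = - 85 \left(51 + 19\right) = \left(-85\right) 70 = -5950$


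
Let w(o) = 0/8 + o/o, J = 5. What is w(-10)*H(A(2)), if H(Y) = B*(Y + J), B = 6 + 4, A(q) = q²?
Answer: 90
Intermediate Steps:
w(o) = 1 (w(o) = 0*(⅛) + 1 = 0 + 1 = 1)
B = 10
H(Y) = 50 + 10*Y (H(Y) = 10*(Y + 5) = 10*(5 + Y) = 50 + 10*Y)
w(-10)*H(A(2)) = 1*(50 + 10*2²) = 1*(50 + 10*4) = 1*(50 + 40) = 1*90 = 90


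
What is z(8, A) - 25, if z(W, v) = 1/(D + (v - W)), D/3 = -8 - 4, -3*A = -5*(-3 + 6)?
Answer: -976/39 ≈ -25.026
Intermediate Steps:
A = 5 (A = -(-5)*(-3 + 6)/3 = -(-5)*3/3 = -⅓*(-15) = 5)
D = -36 (D = 3*(-8 - 4) = 3*(-12) = -36)
z(W, v) = 1/(-36 + v - W) (z(W, v) = 1/(-36 + (v - W)) = 1/(-36 + v - W))
z(8, A) - 25 = 1/(-36 + 5 - 1*8) - 25 = 1/(-36 + 5 - 8) - 25 = 1/(-39) - 25 = -1/39 - 25 = -976/39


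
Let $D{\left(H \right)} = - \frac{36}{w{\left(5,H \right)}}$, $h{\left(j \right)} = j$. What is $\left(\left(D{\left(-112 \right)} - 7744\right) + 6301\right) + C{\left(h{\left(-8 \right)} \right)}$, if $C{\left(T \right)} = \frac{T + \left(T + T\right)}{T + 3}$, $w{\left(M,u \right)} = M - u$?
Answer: $- \frac{93503}{65} \approx -1438.5$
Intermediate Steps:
$C{\left(T \right)} = \frac{3 T}{3 + T}$ ($C{\left(T \right)} = \frac{T + 2 T}{3 + T} = \frac{3 T}{3 + T}$)
$D{\left(H \right)} = - \frac{36}{5 - H}$
$\left(\left(D{\left(-112 \right)} - 7744\right) + 6301\right) + C{\left(h{\left(-8 \right)} \right)} = \left(\left(\frac{36}{-5 - 112} - 7744\right) + 6301\right) + 3 \left(-8\right) \frac{1}{3 - 8} = \left(\left(\frac{36}{-117} - 7744\right) + 6301\right) + 3 \left(-8\right) \frac{1}{-5} = \left(\left(36 \left(- \frac{1}{117}\right) - 7744\right) + 6301\right) + 3 \left(-8\right) \left(- \frac{1}{5}\right) = \left(\left(- \frac{4}{13} - 7744\right) + 6301\right) + \frac{24}{5} = \left(- \frac{100676}{13} + 6301\right) + \frac{24}{5} = - \frac{18763}{13} + \frac{24}{5} = - \frac{93503}{65}$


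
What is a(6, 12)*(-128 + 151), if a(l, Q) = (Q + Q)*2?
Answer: 1104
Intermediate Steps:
a(l, Q) = 4*Q (a(l, Q) = (2*Q)*2 = 4*Q)
a(6, 12)*(-128 + 151) = (4*12)*(-128 + 151) = 48*23 = 1104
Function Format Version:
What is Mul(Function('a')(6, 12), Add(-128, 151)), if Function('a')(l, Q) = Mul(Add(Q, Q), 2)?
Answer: 1104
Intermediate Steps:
Function('a')(l, Q) = Mul(4, Q) (Function('a')(l, Q) = Mul(Mul(2, Q), 2) = Mul(4, Q))
Mul(Function('a')(6, 12), Add(-128, 151)) = Mul(Mul(4, 12), Add(-128, 151)) = Mul(48, 23) = 1104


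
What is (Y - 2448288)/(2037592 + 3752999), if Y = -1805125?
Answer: -4253413/5790591 ≈ -0.73454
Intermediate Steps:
(Y - 2448288)/(2037592 + 3752999) = (-1805125 - 2448288)/(2037592 + 3752999) = -4253413/5790591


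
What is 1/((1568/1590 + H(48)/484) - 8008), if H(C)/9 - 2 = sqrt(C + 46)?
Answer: -592739059552860/4746047804839969163 - 1376550450*sqrt(94)/4746047804839969163 ≈ -0.00012489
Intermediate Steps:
H(C) = 18 + 9*sqrt(46 + C) (H(C) = 18 + 9*sqrt(C + 46) = 18 + 9*sqrt(46 + C))
1/((1568/1590 + H(48)/484) - 8008) = 1/((1568/1590 + (18 + 9*sqrt(46 + 48))/484) - 8008) = 1/((1568*(1/1590) + (18 + 9*sqrt(94))*(1/484)) - 8008) = 1/((784/795 + (9/242 + 9*sqrt(94)/484)) - 8008) = 1/((196883/192390 + 9*sqrt(94)/484) - 8008) = 1/(-1540462237/192390 + 9*sqrt(94)/484)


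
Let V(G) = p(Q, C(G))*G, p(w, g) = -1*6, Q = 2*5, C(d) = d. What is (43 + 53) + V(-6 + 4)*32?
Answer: 480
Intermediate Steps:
Q = 10
p(w, g) = -6
V(G) = -6*G
(43 + 53) + V(-6 + 4)*32 = (43 + 53) - 6*(-6 + 4)*32 = 96 - 6*(-2)*32 = 96 + 12*32 = 96 + 384 = 480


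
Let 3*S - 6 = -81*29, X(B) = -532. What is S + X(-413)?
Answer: -1313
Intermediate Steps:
S = -781 (S = 2 + (-81*29)/3 = 2 + (⅓)*(-2349) = 2 - 783 = -781)
S + X(-413) = -781 - 532 = -1313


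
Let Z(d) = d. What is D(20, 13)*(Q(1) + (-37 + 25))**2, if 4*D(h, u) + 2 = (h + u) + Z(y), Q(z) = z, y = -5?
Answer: 1573/2 ≈ 786.50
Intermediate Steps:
D(h, u) = -7/4 + h/4 + u/4 (D(h, u) = -1/2 + ((h + u) - 5)/4 = -1/2 + (-5 + h + u)/4 = -1/2 + (-5/4 + h/4 + u/4) = -7/4 + h/4 + u/4)
D(20, 13)*(Q(1) + (-37 + 25))**2 = (-7/4 + (1/4)*20 + (1/4)*13)*(1 + (-37 + 25))**2 = (-7/4 + 5 + 13/4)*(1 - 12)**2 = (13/2)*(-11)**2 = (13/2)*121 = 1573/2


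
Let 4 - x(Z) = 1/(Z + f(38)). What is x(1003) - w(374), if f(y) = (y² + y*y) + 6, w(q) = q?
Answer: -1441891/3897 ≈ -370.00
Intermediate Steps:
f(y) = 6 + 2*y² (f(y) = (y² + y²) + 6 = 2*y² + 6 = 6 + 2*y²)
x(Z) = 4 - 1/(2894 + Z) (x(Z) = 4 - 1/(Z + (6 + 2*38²)) = 4 - 1/(Z + (6 + 2*1444)) = 4 - 1/(Z + (6 + 2888)) = 4 - 1/(Z + 2894) = 4 - 1/(2894 + Z))
x(1003) - w(374) = (11575 + 4*1003)/(2894 + 1003) - 1*374 = (11575 + 4012)/3897 - 374 = (1/3897)*15587 - 374 = 15587/3897 - 374 = -1441891/3897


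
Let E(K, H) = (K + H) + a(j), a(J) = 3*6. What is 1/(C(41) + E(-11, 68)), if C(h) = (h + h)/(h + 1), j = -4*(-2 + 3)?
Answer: 21/1616 ≈ 0.012995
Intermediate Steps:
j = -4 (j = -4*1 = -4)
a(J) = 18
E(K, H) = 18 + H + K (E(K, H) = (K + H) + 18 = (H + K) + 18 = 18 + H + K)
C(h) = 2*h/(1 + h) (C(h) = (2*h)/(1 + h) = 2*h/(1 + h))
1/(C(41) + E(-11, 68)) = 1/(2*41/(1 + 41) + (18 + 68 - 11)) = 1/(2*41/42 + 75) = 1/(2*41*(1/42) + 75) = 1/(41/21 + 75) = 1/(1616/21) = 21/1616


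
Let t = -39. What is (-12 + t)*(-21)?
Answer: 1071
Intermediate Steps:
(-12 + t)*(-21) = (-12 - 39)*(-21) = -51*(-21) = 1071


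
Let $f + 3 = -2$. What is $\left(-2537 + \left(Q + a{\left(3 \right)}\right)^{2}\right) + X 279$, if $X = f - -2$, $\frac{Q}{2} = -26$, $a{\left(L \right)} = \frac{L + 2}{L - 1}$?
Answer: $- \frac{3695}{4} \approx -923.75$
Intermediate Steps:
$f = -5$ ($f = -3 - 2 = -5$)
$a{\left(L \right)} = \frac{2 + L}{-1 + L}$
$Q = -52$ ($Q = 2 \left(-26\right) = -52$)
$X = -3$ ($X = -5 - -2 = -5 + 2 = -3$)
$\left(-2537 + \left(Q + a{\left(3 \right)}\right)^{2}\right) + X 279 = \left(-2537 + \left(-52 + \frac{2 + 3}{-1 + 3}\right)^{2}\right) - 837 = \left(-2537 + \left(-52 + \frac{1}{2} \cdot 5\right)^{2}\right) - 837 = \left(-2537 + \left(-52 + \frac{5}{2}\right)^{2}\right) - 837 = \left(-2537 + \left(- \frac{99}{2}\right)^{2}\right) - 837 = \left(-2537 + \frac{9801}{4}\right) - 837 = - \frac{347}{4} - 837 = - \frac{3695}{4}$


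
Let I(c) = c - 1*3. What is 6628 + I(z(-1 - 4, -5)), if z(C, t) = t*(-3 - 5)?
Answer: 6665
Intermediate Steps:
z(C, t) = -8*t (z(C, t) = t*(-8) = -8*t)
I(c) = -3 + c (I(c) = c - 3 = -3 + c)
6628 + I(z(-1 - 4, -5)) = 6628 + (-3 - 8*(-5)) = 6628 + (-3 + 40) = 6628 + 37 = 6665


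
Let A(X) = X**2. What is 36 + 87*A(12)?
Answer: 12564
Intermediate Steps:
36 + 87*A(12) = 36 + 87*12**2 = 36 + 87*144 = 36 + 12528 = 12564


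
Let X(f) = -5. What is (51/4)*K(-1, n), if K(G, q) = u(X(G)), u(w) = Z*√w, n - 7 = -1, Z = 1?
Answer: 51*I*√5/4 ≈ 28.51*I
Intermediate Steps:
n = 6 (n = 7 - 1 = 6)
u(w) = √w (u(w) = 1*√w = √w)
K(G, q) = I*√5 (K(G, q) = √(-5) = I*√5)
(51/4)*K(-1, n) = (51/4)*(I*√5) = (51*(¼))*(I*√5) = 51*(I*√5)/4 = 51*I*√5/4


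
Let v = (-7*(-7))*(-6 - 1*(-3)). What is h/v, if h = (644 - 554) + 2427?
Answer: -839/49 ≈ -17.122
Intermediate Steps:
h = 2517 (h = 90 + 2427 = 2517)
v = -147 (v = 49*(-6 + 3) = 49*(-3) = -147)
h/v = 2517/(-147) = 2517*(-1/147) = -839/49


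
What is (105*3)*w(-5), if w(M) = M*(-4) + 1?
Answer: 6615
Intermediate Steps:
w(M) = 1 - 4*M (w(M) = -4*M + 1 = 1 - 4*M)
(105*3)*w(-5) = (105*3)*(1 - 4*(-5)) = 315*(1 + 20) = 315*21 = 6615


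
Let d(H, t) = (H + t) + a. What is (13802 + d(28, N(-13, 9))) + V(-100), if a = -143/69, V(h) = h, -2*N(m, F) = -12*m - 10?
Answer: 942190/69 ≈ 13655.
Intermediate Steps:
N(m, F) = 5 + 6*m (N(m, F) = -(-12*m - 10)/2 = -(-10 - 12*m)/2 = 5 + 6*m)
a = -143/69 (a = -143*1/69 = -143/69 ≈ -2.0725)
d(H, t) = -143/69 + H + t (d(H, t) = (H + t) - 143/69 = -143/69 + H + t)
(13802 + d(28, N(-13, 9))) + V(-100) = (13802 + (-143/69 + 28 + (5 + 6*(-13)))) - 100 = (13802 + (-143/69 + 28 + (5 - 78))) - 100 = (13802 + (-143/69 + 28 - 73)) - 100 = (13802 - 3248/69) - 100 = 949090/69 - 100 = 942190/69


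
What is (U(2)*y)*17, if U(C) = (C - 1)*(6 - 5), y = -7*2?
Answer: -238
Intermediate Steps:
y = -14
U(C) = -1 + C (U(C) = (-1 + C)*1 = -1 + C)
(U(2)*y)*17 = ((-1 + 2)*(-14))*17 = (1*(-14))*17 = -14*17 = -238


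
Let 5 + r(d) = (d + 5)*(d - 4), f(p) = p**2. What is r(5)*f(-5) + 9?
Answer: 134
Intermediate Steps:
r(d) = -5 + (-4 + d)*(5 + d) (r(d) = -5 + (d + 5)*(d - 4) = -5 + (5 + d)*(-4 + d) = -5 + (-4 + d)*(5 + d))
r(5)*f(-5) + 9 = (-25 + 5 + 5**2)*(-5)**2 + 9 = (-25 + 5 + 25)*25 + 9 = 5*25 + 9 = 125 + 9 = 134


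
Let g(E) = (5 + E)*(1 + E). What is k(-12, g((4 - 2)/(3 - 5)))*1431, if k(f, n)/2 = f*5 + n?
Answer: -171720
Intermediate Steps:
g(E) = (1 + E)*(5 + E)
k(f, n) = 2*n + 10*f (k(f, n) = 2*(f*5 + n) = 2*(5*f + n) = 2*(n + 5*f) = 2*n + 10*f)
k(-12, g((4 - 2)/(3 - 5)))*1431 = (2*(5 + ((4 - 2)/(3 - 5))² + 6*((4 - 2)/(3 - 5))) + 10*(-12))*1431 = (2*(5 + (2/(-2))² + 6*(2/(-2))) - 120)*1431 = (2*(5 + (2*(-½))² + 6*(2*(-½))) - 120)*1431 = (2*(5 + (-1)² + 6*(-1)) - 120)*1431 = (2*(5 + 1 - 6) - 120)*1431 = (2*0 - 120)*1431 = (0 - 120)*1431 = -120*1431 = -171720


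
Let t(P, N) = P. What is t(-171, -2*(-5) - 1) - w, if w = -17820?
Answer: 17649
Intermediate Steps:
t(-171, -2*(-5) - 1) - w = -171 - 1*(-17820) = -171 + 17820 = 17649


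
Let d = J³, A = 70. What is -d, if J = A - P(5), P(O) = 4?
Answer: -287496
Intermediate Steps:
J = 66 (J = 70 - 1*4 = 70 - 4 = 66)
d = 287496 (d = 66³ = 287496)
-d = -1*287496 = -287496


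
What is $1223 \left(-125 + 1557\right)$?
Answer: $1751336$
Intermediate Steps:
$1223 \left(-125 + 1557\right) = 1223 \cdot 1432 = 1751336$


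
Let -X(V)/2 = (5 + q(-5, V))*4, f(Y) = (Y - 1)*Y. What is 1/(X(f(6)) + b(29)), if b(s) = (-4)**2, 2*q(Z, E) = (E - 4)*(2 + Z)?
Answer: 1/288 ≈ 0.0034722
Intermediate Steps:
f(Y) = Y*(-1 + Y) (f(Y) = (-1 + Y)*Y = Y*(-1 + Y))
q(Z, E) = (-4 + E)*(2 + Z)/2 (q(Z, E) = ((E - 4)*(2 + Z))/2 = ((-4 + E)*(2 + Z))/2 = (-4 + E)*(2 + Z)/2)
b(s) = 16
X(V) = -88 + 12*V (X(V) = -2*(5 + (-4 + V - 2*(-5) + (1/2)*V*(-5)))*4 = -2*(5 + (-4 + V + 10 - 5*V/2))*4 = -2*(5 + (6 - 3*V/2))*4 = -2*(11 - 3*V/2)*4 = -2*(44 - 6*V) = -88 + 12*V)
1/(X(f(6)) + b(29)) = 1/((-88 + 12*(6*(-1 + 6))) + 16) = 1/((-88 + 12*(6*5)) + 16) = 1/((-88 + 12*30) + 16) = 1/((-88 + 360) + 16) = 1/(272 + 16) = 1/288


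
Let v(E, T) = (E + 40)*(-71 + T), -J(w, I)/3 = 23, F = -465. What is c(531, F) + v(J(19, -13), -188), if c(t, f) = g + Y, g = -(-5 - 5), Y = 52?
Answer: 7573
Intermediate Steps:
J(w, I) = -69 (J(w, I) = -3*23 = -69)
g = 10 (g = -1*(-10) = 10)
c(t, f) = 62 (c(t, f) = 10 + 52 = 62)
v(E, T) = (-71 + T)*(40 + E) (v(E, T) = (40 + E)*(-71 + T) = (-71 + T)*(40 + E))
c(531, F) + v(J(19, -13), -188) = 62 + (-2840 - 71*(-69) + 40*(-188) - 69*(-188)) = 62 + (-2840 + 4899 - 7520 + 12972) = 62 + 7511 = 7573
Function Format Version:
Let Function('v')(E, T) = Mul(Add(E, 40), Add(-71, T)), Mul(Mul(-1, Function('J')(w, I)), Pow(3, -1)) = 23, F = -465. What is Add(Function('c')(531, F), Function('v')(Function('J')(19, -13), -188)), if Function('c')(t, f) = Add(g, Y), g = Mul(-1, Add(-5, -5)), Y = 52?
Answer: 7573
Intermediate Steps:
Function('J')(w, I) = -69 (Function('J')(w, I) = Mul(-3, 23) = -69)
g = 10 (g = Mul(-1, -10) = 10)
Function('c')(t, f) = 62 (Function('c')(t, f) = Add(10, 52) = 62)
Function('v')(E, T) = Mul(Add(-71, T), Add(40, E)) (Function('v')(E, T) = Mul(Add(40, E), Add(-71, T)) = Mul(Add(-71, T), Add(40, E)))
Add(Function('c')(531, F), Function('v')(Function('J')(19, -13), -188)) = Add(62, Add(-2840, Mul(-71, -69), Mul(40, -188), Mul(-69, -188))) = Add(62, Add(-2840, 4899, -7520, 12972)) = Add(62, 7511) = 7573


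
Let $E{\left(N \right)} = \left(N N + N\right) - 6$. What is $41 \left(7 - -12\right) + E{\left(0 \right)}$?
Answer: $773$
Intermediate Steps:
$E{\left(N \right)} = -6 + N + N^{2}$ ($E{\left(N \right)} = \left(N^{2} + N\right) - 6 = \left(N + N^{2}\right) - 6 = -6 + N + N^{2}$)
$41 \left(7 - -12\right) + E{\left(0 \right)} = 41 \left(7 - -12\right) + \left(-6 + 0 + 0^{2}\right) = 41 \left(7 + 12\right) + \left(-6 + 0 + 0\right) = 41 \cdot 19 - 6 = 779 - 6 = 773$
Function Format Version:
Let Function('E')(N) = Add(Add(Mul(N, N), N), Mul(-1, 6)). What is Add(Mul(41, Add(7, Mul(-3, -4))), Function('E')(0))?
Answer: 773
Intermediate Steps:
Function('E')(N) = Add(-6, N, Pow(N, 2)) (Function('E')(N) = Add(Add(Pow(N, 2), N), -6) = Add(Add(N, Pow(N, 2)), -6) = Add(-6, N, Pow(N, 2)))
Add(Mul(41, Add(7, Mul(-3, -4))), Function('E')(0)) = Add(Mul(41, Add(7, Mul(-3, -4))), Add(-6, 0, Pow(0, 2))) = Add(Mul(41, Add(7, 12)), Add(-6, 0, 0)) = Add(Mul(41, 19), -6) = Add(779, -6) = 773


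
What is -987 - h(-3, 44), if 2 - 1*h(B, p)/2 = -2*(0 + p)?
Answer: -1167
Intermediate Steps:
h(B, p) = 4 + 4*p (h(B, p) = 4 - (-4)*(0 + p) = 4 - (-4)*p = 4 + 4*p)
-987 - h(-3, 44) = -987 - (4 + 4*44) = -987 - (4 + 176) = -987 - 1*180 = -987 - 180 = -1167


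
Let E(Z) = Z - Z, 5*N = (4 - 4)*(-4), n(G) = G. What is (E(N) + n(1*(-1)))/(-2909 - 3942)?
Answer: 1/6851 ≈ 0.00014596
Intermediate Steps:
N = 0 (N = ((4 - 4)*(-4))/5 = (0*(-4))/5 = (⅕)*0 = 0)
E(Z) = 0
(E(N) + n(1*(-1)))/(-2909 - 3942) = (0 + 1*(-1))/(-2909 - 3942) = (0 - 1)/(-6851) = -1*(-1/6851) = 1/6851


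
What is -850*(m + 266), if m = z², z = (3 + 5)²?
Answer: -3707700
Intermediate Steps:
z = 64 (z = 8² = 64)
m = 4096 (m = 64² = 4096)
-850*(m + 266) = -850*(4096 + 266) = -850*4362 = -3707700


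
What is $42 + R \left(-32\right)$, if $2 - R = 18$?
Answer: $554$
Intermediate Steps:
$R = -16$ ($R = 2 - 18 = -16$)
$42 + R \left(-32\right) = 42 - -512 = 42 + 512 = 554$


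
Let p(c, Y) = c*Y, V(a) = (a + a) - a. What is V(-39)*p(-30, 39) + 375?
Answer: 46005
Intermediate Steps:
V(a) = a (V(a) = 2*a - a = a)
p(c, Y) = Y*c
V(-39)*p(-30, 39) + 375 = -1521*(-30) + 375 = -39*(-1170) + 375 = 45630 + 375 = 46005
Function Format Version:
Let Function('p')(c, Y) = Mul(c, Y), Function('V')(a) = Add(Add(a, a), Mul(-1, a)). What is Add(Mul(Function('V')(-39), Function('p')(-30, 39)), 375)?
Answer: 46005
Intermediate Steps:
Function('V')(a) = a (Function('V')(a) = Add(Mul(2, a), Mul(-1, a)) = a)
Function('p')(c, Y) = Mul(Y, c)
Add(Mul(Function('V')(-39), Function('p')(-30, 39)), 375) = Add(Mul(-39, Mul(39, -30)), 375) = Add(Mul(-39, -1170), 375) = Add(45630, 375) = 46005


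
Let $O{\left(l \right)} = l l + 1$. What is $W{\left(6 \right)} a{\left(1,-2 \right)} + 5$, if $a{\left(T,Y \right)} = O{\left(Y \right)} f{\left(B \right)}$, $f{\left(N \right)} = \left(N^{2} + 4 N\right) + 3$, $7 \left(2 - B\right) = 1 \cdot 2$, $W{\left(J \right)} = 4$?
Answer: $\frac{12785}{49} \approx 260.92$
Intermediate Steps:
$O{\left(l \right)} = 1 + l^{2}$ ($O{\left(l \right)} = l^{2} + 1 = 1 + l^{2}$)
$B = \frac{12}{7}$ ($B = 2 - \frac{1 \cdot 2}{7} = 2 - \frac{2}{7} = \frac{12}{7} \approx 1.7143$)
$f{\left(N \right)} = 3 + N^{2} + 4 N$
$a{\left(T,Y \right)} = \frac{627}{49} + \frac{627 Y^{2}}{49}$ ($a{\left(T,Y \right)} = \left(1 + Y^{2}\right) \left(3 + \left(\frac{12}{7}\right)^{2} + 4 \cdot \frac{12}{7}\right) = \left(1 + Y^{2}\right) \left(3 + \frac{144}{49} + \frac{48}{7}\right) = \left(1 + Y^{2}\right) \frac{627}{49} = \frac{627}{49} + \frac{627 Y^{2}}{49}$)
$W{\left(6 \right)} a{\left(1,-2 \right)} + 5 = 4 \left(\frac{627}{49} + \frac{627 \left(-2\right)^{2}}{49}\right) + 5 = 4 \left(\frac{627}{49} + \frac{627}{49} \cdot 4\right) + 5 = 4 \left(\frac{627}{49} + \frac{2508}{49}\right) + 5 = 4 \cdot \frac{3135}{49} + 5 = \frac{12540}{49} + 5 = \frac{12785}{49}$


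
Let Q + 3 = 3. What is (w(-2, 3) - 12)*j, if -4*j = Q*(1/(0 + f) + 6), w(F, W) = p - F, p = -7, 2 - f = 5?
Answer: 0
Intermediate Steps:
f = -3 (f = 2 - 1*5 = 2 - 5 = -3)
Q = 0 (Q = -3 + 3 = 0)
w(F, W) = -7 - F
j = 0 (j = -0*(1/(0 - 3) + 6) = -0*(1/(-3) + 6) = -0*(-⅓ + 6) = -0*17/3 = -¼*0 = 0)
(w(-2, 3) - 12)*j = ((-7 - 1*(-2)) - 12)*0 = ((-7 + 2) - 12)*0 = (-5 - 12)*0 = -17*0 = 0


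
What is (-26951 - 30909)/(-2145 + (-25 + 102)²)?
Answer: -1315/86 ≈ -15.291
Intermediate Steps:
(-26951 - 30909)/(-2145 + (-25 + 102)²) = -57860/(-2145 + 77²) = -57860/(-2145 + 5929) = -57860/3784 = -57860*1/3784 = -1315/86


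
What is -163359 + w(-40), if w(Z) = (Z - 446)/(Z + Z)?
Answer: -6534117/40 ≈ -1.6335e+5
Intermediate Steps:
w(Z) = (-446 + Z)/(2*Z) (w(Z) = (-446 + Z)/((2*Z)) = (-446 + Z)*(1/(2*Z)) = (-446 + Z)/(2*Z))
-163359 + w(-40) = -163359 + (½)*(-446 - 40)/(-40) = -163359 + (½)*(-1/40)*(-486) = -163359 + 243/40 = -6534117/40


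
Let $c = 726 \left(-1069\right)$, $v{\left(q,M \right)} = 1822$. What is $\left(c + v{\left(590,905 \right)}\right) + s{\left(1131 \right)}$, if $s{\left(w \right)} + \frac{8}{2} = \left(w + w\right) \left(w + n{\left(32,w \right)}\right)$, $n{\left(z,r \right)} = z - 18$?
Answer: $1815714$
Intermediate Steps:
$n{\left(z,r \right)} = -18 + z$
$s{\left(w \right)} = -4 + 2 w \left(14 + w\right)$ ($s{\left(w \right)} = -4 + \left(w + w\right) \left(w + \left(-18 + 32\right)\right) = -4 + 2 w \left(w + 14\right) = -4 + 2 w \left(14 + w\right)$)
$c = -776094$
$\left(c + v{\left(590,905 \right)}\right) + s{\left(1131 \right)} = \left(-776094 + 1822\right) + \left(-4 + 2 \cdot 1131^{2} + 28 \cdot 1131\right) = -774272 + \left(-4 + 2 \cdot 1279161 + 31668\right) = -774272 + \left(-4 + 2558322 + 31668\right) = -774272 + 2589986 = 1815714$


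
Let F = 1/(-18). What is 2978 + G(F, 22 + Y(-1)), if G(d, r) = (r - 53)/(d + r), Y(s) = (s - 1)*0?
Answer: 1175752/395 ≈ 2976.6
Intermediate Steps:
F = -1/18 ≈ -0.055556
Y(s) = 0 (Y(s) = (-1 + s)*0 = 0)
G(d, r) = (-53 + r)/(d + r)
2978 + G(F, 22 + Y(-1)) = 2978 + (-53 + (22 + 0))/(-1/18 + (22 + 0)) = 2978 + (-53 + 22)/(-1/18 + 22) = 2978 - 31/(395/18) = 2978 + (18/395)*(-31) = 2978 - 558/395 = 1175752/395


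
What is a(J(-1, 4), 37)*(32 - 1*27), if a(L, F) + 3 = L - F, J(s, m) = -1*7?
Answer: -235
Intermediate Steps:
J(s, m) = -7
a(L, F) = -3 + L - F (a(L, F) = -3 + (L - F) = -3 + L - F)
a(J(-1, 4), 37)*(32 - 1*27) = (-3 - 7 - 1*37)*(32 - 1*27) = (-3 - 7 - 37)*(32 - 27) = -47*5 = -235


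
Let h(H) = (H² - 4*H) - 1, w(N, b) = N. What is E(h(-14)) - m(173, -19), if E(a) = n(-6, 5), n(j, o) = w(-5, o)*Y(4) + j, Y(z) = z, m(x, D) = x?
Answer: -199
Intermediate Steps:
h(H) = -1 + H² - 4*H
n(j, o) = -20 + j (n(j, o) = -5*4 + j = -20 + j)
E(a) = -26 (E(a) = -20 - 6 = -26)
E(h(-14)) - m(173, -19) = -26 - 1*173 = -26 - 173 = -199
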